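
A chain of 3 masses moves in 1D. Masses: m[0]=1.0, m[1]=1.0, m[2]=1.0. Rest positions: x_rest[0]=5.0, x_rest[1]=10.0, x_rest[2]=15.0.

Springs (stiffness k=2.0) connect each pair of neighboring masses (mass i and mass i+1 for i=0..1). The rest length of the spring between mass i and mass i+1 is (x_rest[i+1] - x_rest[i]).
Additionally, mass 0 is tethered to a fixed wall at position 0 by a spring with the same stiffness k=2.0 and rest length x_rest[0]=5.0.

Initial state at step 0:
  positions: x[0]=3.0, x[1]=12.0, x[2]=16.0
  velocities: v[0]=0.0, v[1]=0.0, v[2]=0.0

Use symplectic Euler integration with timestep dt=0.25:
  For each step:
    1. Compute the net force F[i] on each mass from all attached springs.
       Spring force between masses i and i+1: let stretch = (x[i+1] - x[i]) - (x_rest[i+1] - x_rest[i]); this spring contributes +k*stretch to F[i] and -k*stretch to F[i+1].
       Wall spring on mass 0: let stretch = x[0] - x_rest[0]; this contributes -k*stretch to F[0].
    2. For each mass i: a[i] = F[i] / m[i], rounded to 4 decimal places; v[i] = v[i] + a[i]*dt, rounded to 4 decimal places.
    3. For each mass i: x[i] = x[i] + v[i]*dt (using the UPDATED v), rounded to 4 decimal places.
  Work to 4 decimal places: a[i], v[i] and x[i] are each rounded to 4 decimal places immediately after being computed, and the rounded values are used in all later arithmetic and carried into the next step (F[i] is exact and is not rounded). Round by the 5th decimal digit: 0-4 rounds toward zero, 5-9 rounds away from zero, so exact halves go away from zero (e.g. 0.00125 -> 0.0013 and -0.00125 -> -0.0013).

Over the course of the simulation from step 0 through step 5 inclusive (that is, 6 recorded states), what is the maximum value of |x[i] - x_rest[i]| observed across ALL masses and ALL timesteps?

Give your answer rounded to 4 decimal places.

Step 0: x=[3.0000 12.0000 16.0000] v=[0.0000 0.0000 0.0000]
Step 1: x=[3.7500 11.3750 16.1250] v=[3.0000 -2.5000 0.5000]
Step 2: x=[4.9844 10.3906 16.2813] v=[4.9375 -3.9375 0.6250]
Step 3: x=[6.2715 9.4668 16.3262] v=[5.1484 -3.6953 0.1797]
Step 4: x=[7.1741 9.0010 16.1387] v=[3.6103 -1.8633 -0.7500]
Step 5: x=[7.4083 9.1990 15.6840] v=[0.9367 0.7921 -1.8189]
Max displacement = 2.4083

Answer: 2.4083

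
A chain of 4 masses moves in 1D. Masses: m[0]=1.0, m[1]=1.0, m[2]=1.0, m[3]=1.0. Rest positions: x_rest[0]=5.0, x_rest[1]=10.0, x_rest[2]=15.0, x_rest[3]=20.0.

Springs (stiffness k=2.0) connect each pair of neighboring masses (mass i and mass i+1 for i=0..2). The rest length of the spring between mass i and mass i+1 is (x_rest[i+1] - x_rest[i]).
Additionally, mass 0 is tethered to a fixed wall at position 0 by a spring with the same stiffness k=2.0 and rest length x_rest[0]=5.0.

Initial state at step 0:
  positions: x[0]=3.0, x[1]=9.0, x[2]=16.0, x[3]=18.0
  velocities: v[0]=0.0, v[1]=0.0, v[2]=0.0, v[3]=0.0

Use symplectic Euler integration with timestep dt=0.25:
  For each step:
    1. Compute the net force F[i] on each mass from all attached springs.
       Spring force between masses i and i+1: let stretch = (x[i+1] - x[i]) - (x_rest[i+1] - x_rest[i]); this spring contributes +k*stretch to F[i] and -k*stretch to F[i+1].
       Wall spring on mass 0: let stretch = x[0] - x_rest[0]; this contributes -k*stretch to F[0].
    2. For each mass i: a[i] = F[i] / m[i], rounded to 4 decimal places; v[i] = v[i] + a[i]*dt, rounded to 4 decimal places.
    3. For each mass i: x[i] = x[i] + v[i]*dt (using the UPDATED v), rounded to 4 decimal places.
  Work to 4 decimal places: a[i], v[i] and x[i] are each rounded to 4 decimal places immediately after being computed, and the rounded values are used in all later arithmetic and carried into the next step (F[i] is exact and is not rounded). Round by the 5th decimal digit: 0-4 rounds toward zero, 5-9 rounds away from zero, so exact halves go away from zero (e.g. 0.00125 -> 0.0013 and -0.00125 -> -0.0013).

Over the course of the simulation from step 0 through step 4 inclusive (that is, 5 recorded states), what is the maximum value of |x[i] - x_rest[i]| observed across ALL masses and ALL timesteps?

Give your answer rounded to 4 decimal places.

Answer: 2.4865

Derivation:
Step 0: x=[3.0000 9.0000 16.0000 18.0000] v=[0.0000 0.0000 0.0000 0.0000]
Step 1: x=[3.3750 9.1250 15.3750 18.3750] v=[1.5000 0.5000 -2.5000 1.5000]
Step 2: x=[4.0469 9.3125 14.3438 19.0000] v=[2.6875 0.7500 -4.1250 2.5000]
Step 3: x=[4.8711 9.4707 13.2657 19.6680] v=[3.2969 0.6329 -4.3126 2.6719]
Step 4: x=[5.6614 9.5284 12.5135 20.1607] v=[3.1612 0.2306 -3.0090 1.9708]
Max displacement = 2.4865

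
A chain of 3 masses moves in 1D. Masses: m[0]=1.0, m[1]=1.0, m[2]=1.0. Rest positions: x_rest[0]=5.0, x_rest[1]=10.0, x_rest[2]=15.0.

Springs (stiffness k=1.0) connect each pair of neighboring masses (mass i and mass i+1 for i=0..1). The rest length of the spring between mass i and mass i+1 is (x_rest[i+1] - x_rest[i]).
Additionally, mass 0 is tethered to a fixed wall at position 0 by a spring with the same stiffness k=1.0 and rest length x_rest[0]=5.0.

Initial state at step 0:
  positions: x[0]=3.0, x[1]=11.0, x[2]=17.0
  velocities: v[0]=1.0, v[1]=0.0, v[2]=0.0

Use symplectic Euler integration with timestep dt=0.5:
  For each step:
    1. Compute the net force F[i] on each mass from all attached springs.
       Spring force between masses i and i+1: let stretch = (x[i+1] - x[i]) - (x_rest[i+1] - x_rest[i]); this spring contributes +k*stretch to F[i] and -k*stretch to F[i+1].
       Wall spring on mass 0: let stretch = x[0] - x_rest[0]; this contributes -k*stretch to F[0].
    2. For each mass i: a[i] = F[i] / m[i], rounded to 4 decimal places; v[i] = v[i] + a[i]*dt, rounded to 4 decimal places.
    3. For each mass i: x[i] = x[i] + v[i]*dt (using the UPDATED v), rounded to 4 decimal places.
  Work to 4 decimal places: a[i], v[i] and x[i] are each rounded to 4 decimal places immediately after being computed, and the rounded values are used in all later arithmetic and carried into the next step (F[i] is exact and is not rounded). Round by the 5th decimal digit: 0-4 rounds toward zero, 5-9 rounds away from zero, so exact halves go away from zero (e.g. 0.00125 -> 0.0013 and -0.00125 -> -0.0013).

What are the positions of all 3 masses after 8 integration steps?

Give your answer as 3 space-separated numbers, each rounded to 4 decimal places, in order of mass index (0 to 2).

Answer: 3.8063 9.1210 16.6063

Derivation:
Step 0: x=[3.0000 11.0000 17.0000] v=[1.0000 0.0000 0.0000]
Step 1: x=[4.7500 10.5000 16.7500] v=[3.5000 -1.0000 -0.5000]
Step 2: x=[6.7500 10.1250 16.1875] v=[4.0000 -0.7500 -1.1250]
Step 3: x=[7.9063 10.4219 15.3594] v=[2.3125 0.5938 -1.6563]
Step 4: x=[7.7149 11.3243 14.5469] v=[-0.3829 1.8048 -1.6251]
Step 5: x=[6.4971 12.1300 14.1787] v=[-2.4357 1.6114 -0.7364]
Step 6: x=[5.0632 12.0397 14.5484] v=[-2.8678 -0.1807 0.7393]
Step 7: x=[4.1076 10.8324 15.5409] v=[-1.9112 -2.4146 1.9850]
Step 8: x=[3.8063 9.1210 16.6063] v=[-0.6026 -3.4228 2.1308]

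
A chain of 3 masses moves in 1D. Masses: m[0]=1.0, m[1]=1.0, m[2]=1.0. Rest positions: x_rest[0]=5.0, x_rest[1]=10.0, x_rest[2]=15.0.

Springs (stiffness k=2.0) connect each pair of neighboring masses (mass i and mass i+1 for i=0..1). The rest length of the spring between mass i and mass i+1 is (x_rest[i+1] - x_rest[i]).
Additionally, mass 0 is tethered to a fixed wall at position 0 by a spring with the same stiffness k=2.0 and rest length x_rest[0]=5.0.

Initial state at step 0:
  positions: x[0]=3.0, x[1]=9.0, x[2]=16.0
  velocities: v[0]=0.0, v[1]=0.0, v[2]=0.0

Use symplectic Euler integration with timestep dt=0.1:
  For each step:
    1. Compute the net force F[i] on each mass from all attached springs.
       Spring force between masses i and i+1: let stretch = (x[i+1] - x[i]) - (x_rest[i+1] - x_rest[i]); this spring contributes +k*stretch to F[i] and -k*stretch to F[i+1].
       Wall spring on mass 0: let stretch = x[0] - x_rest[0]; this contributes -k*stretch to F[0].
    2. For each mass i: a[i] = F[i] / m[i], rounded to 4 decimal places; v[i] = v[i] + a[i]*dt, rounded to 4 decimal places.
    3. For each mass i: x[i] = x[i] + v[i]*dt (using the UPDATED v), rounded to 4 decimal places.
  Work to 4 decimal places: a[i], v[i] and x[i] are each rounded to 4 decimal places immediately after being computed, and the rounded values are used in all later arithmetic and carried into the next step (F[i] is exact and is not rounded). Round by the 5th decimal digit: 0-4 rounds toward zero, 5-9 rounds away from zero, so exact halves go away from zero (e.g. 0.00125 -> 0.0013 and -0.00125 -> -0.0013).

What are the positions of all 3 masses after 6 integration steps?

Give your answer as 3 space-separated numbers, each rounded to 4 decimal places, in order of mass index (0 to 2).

Step 0: x=[3.0000 9.0000 16.0000] v=[0.0000 0.0000 0.0000]
Step 1: x=[3.0600 9.0200 15.9600] v=[0.6000 0.2000 -0.4000]
Step 2: x=[3.1780 9.0596 15.8812] v=[1.1800 0.3960 -0.7880]
Step 3: x=[3.3501 9.1180 15.7660] v=[1.7207 0.5840 -1.1523]
Step 4: x=[3.5705 9.1940 15.6178] v=[2.2043 0.7600 -1.4819]
Step 5: x=[3.8320 9.2860 15.4411] v=[2.6149 0.9201 -1.7667]
Step 6: x=[4.1259 9.3920 15.2413] v=[2.9393 1.0603 -1.9977]

Answer: 4.1259 9.3920 15.2413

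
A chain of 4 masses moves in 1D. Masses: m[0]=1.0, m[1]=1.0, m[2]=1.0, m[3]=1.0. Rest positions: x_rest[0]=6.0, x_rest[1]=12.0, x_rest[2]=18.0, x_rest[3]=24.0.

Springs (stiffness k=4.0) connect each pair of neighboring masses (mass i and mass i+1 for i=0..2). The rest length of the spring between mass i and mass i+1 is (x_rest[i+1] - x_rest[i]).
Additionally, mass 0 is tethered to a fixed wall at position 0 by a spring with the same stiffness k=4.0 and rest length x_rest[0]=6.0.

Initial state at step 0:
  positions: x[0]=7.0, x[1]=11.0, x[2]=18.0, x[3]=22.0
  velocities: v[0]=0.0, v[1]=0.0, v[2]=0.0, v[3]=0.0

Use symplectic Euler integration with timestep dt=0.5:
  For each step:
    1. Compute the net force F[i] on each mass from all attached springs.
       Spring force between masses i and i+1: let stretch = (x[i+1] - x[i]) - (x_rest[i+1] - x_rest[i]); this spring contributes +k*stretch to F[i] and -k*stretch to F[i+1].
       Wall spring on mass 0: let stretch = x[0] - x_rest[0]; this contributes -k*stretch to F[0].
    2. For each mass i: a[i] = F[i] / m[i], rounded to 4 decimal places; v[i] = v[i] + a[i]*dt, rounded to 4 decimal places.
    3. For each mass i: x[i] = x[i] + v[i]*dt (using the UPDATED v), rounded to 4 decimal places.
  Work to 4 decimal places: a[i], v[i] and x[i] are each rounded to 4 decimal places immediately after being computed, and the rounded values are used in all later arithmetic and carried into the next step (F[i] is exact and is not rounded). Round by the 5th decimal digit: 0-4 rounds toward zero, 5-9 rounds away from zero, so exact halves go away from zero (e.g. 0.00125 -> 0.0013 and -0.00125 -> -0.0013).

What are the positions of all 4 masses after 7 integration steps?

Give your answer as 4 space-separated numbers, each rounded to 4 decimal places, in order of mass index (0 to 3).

Step 0: x=[7.0000 11.0000 18.0000 22.0000] v=[0.0000 0.0000 0.0000 0.0000]
Step 1: x=[4.0000 14.0000 15.0000 24.0000] v=[-6.0000 6.0000 -6.0000 4.0000]
Step 2: x=[7.0000 8.0000 20.0000 23.0000] v=[6.0000 -12.0000 10.0000 -2.0000]
Step 3: x=[4.0000 13.0000 16.0000 25.0000] v=[-6.0000 10.0000 -8.0000 4.0000]
Step 4: x=[6.0000 12.0000 18.0000 24.0000] v=[4.0000 -2.0000 4.0000 -2.0000]
Step 5: x=[8.0000 11.0000 20.0000 23.0000] v=[4.0000 -2.0000 4.0000 -2.0000]
Step 6: x=[5.0000 16.0000 16.0000 25.0000] v=[-6.0000 10.0000 -8.0000 4.0000]
Step 7: x=[8.0000 10.0000 21.0000 24.0000] v=[6.0000 -12.0000 10.0000 -2.0000]

Answer: 8.0000 10.0000 21.0000 24.0000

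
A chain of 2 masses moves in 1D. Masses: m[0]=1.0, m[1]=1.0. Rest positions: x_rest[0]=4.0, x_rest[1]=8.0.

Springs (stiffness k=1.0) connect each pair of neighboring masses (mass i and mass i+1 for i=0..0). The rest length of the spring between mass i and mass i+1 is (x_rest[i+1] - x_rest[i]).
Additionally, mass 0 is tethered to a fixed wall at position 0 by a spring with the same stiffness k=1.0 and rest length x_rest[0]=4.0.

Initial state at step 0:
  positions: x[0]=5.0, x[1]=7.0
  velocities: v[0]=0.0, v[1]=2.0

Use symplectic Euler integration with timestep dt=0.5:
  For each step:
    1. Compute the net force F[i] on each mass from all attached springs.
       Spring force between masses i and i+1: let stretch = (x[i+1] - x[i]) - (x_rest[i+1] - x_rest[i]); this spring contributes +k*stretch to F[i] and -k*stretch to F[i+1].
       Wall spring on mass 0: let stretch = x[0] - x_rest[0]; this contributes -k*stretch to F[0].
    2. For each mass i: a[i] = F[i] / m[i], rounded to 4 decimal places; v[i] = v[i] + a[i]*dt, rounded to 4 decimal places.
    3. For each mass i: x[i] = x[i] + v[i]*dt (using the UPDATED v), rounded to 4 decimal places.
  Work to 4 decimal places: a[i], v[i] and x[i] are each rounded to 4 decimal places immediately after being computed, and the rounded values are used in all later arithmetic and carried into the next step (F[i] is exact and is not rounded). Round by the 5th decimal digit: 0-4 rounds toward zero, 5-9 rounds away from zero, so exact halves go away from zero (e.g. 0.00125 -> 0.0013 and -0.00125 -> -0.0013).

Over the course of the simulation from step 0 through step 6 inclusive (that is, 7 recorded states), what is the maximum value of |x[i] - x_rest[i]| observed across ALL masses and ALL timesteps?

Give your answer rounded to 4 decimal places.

Answer: 2.8842

Derivation:
Step 0: x=[5.0000 7.0000] v=[0.0000 2.0000]
Step 1: x=[4.2500 8.5000] v=[-1.5000 3.0000]
Step 2: x=[3.5000 9.9375] v=[-1.5000 2.8750]
Step 3: x=[3.4844 10.7657] v=[-0.0313 1.6563]
Step 4: x=[4.4180 10.7736] v=[1.8672 0.0157]
Step 5: x=[5.8360 10.1926] v=[2.8360 -1.1621]
Step 6: x=[6.8842 9.5224] v=[2.0963 -1.3404]
Max displacement = 2.8842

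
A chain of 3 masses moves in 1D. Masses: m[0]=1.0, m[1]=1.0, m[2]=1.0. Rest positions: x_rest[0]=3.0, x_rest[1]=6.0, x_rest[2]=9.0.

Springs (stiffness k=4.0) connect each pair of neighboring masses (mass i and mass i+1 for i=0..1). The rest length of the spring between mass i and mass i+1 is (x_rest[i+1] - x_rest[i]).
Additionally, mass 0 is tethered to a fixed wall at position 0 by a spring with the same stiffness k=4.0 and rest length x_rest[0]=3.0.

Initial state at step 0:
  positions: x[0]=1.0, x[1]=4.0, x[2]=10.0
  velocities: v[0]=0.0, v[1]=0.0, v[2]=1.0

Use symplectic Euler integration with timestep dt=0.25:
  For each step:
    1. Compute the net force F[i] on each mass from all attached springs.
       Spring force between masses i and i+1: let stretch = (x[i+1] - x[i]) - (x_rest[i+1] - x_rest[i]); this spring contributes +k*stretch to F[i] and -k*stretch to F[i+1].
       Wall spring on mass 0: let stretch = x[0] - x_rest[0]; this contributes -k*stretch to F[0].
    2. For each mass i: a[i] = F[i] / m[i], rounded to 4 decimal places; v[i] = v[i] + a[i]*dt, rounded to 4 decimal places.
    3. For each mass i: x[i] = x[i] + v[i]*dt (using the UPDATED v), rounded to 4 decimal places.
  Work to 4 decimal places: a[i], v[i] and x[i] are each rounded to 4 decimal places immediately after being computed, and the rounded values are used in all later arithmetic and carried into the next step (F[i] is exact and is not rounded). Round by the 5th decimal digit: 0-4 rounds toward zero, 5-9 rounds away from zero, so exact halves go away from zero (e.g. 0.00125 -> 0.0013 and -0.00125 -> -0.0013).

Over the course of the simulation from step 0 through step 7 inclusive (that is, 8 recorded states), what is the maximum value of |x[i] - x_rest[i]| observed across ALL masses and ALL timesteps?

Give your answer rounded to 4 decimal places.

Answer: 2.2236

Derivation:
Step 0: x=[1.0000 4.0000 10.0000] v=[0.0000 0.0000 1.0000]
Step 1: x=[1.5000 4.7500 9.5000] v=[2.0000 3.0000 -2.0000]
Step 2: x=[2.4375 5.8750 8.5625] v=[3.7500 4.5000 -3.7500]
Step 3: x=[3.6250 6.8125 7.7031] v=[4.7500 3.7500 -3.4375]
Step 4: x=[4.7031 7.1758 7.3711] v=[4.3125 1.4531 -1.3281]
Step 5: x=[5.2236 6.9697 7.7403] v=[2.0821 -0.8243 1.4766]
Step 6: x=[4.8748 6.5198 8.6668] v=[-1.3954 -1.7998 3.7060]
Step 7: x=[3.7185 6.1954 9.8066] v=[-4.6252 -1.2978 4.5590]
Max displacement = 2.2236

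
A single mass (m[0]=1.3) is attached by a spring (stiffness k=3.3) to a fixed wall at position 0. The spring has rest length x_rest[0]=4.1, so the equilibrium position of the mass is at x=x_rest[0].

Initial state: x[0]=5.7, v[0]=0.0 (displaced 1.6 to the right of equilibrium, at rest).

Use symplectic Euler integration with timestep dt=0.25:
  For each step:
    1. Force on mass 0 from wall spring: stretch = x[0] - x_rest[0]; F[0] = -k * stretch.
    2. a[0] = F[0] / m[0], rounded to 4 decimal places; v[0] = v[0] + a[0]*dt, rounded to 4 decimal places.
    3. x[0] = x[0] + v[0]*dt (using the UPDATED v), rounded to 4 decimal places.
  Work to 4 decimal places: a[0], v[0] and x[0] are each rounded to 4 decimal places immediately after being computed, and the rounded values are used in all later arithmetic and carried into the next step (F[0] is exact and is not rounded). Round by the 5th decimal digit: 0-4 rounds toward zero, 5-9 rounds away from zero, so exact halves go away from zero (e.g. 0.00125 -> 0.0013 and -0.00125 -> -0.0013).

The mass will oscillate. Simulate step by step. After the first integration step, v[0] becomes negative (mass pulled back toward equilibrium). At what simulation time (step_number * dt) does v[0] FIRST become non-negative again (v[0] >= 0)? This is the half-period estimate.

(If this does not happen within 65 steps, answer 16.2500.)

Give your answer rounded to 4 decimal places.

Answer: 2.0000

Derivation:
Step 0: x=[5.7000] v=[0.0000]
Step 1: x=[5.4462] v=[-1.0154]
Step 2: x=[4.9788] v=[-1.8697]
Step 3: x=[4.3720] v=[-2.4274]
Step 4: x=[3.7220] v=[-2.6000]
Step 5: x=[3.1320] v=[-2.3601]
Step 6: x=[2.6956] v=[-1.7458]
Step 7: x=[2.4820] v=[-0.8546]
Step 8: x=[2.5251] v=[0.1722]
First v>=0 after going negative at step 8, time=2.0000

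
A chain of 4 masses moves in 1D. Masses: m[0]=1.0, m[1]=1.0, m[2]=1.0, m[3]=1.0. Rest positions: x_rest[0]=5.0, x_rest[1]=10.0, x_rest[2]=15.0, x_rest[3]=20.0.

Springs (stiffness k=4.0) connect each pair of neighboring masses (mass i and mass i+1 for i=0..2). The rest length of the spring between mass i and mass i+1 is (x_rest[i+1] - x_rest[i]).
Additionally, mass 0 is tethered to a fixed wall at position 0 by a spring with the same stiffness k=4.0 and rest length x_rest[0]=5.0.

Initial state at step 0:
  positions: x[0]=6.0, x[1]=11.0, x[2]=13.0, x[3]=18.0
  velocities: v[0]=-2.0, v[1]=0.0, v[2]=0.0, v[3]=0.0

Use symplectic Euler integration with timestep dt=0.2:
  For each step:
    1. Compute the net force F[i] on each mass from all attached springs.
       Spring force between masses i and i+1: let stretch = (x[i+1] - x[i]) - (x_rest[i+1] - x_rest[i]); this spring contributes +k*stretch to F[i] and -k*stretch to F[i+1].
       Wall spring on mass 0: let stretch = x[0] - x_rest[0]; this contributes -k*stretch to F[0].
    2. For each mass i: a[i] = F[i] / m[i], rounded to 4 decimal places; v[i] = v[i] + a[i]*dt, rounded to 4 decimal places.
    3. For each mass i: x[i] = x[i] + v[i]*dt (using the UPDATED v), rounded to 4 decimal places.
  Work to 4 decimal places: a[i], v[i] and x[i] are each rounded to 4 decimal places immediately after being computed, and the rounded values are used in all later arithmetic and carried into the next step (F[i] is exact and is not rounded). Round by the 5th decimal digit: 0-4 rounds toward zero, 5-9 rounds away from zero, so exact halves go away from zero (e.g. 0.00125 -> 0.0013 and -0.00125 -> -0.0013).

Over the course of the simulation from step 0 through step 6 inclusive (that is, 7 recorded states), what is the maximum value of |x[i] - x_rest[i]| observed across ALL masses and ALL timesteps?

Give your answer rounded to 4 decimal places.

Step 0: x=[6.0000 11.0000 13.0000 18.0000] v=[-2.0000 0.0000 0.0000 0.0000]
Step 1: x=[5.4400 10.5200 13.4800 18.0000] v=[-2.8000 -2.4000 2.4000 0.0000]
Step 2: x=[4.8224 9.7008 14.2096 18.0768] v=[-3.0880 -4.0960 3.6480 0.3840]
Step 3: x=[4.2138 8.8225 14.8365 18.3348] v=[-3.0432 -4.3917 3.1347 1.2902]
Step 4: x=[3.6683 8.1690 15.0609 18.8331] v=[-2.7273 -3.2675 1.1221 2.4916]
Step 5: x=[3.2560 7.8981 14.7862 19.5279] v=[-2.0614 -1.3545 -1.3737 3.4738]
Step 6: x=[3.0655 7.9866 14.1680 20.2640] v=[-0.9525 0.4423 -3.0908 3.6804]
Max displacement = 2.1019

Answer: 2.1019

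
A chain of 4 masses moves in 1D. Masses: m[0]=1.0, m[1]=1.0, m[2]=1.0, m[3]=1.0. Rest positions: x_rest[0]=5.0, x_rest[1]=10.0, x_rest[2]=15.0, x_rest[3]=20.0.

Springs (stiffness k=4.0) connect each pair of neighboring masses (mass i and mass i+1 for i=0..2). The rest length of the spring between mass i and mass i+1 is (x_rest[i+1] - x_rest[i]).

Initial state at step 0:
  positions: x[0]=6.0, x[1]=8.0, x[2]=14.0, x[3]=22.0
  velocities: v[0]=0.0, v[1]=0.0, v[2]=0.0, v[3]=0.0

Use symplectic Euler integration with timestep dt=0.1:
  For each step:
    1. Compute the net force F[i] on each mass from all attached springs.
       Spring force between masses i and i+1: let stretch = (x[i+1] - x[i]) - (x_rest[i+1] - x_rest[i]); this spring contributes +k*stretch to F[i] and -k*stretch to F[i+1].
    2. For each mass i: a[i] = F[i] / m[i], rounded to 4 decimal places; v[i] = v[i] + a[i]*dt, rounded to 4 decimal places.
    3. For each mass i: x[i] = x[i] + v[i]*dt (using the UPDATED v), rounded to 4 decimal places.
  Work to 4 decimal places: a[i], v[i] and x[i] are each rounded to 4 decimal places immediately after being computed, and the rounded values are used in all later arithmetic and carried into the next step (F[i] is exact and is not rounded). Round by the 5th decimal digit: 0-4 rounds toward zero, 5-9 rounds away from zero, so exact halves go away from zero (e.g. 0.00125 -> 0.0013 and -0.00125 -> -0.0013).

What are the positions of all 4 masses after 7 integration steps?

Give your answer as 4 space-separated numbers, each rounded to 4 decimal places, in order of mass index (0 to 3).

Step 0: x=[6.0000 8.0000 14.0000 22.0000] v=[0.0000 0.0000 0.0000 0.0000]
Step 1: x=[5.8800 8.1600 14.0800 21.8800] v=[-1.2000 1.6000 0.8000 -1.2000]
Step 2: x=[5.6512 8.4656 14.2352 21.6480] v=[-2.2880 3.0560 1.5520 -2.3200]
Step 3: x=[5.3350 8.8894 14.4561 21.3195] v=[-3.1622 4.2381 2.2093 -3.2851]
Step 4: x=[4.9610 9.3937 14.7289 20.9165] v=[-3.7404 5.0430 2.7280 -4.0305]
Step 5: x=[4.5643 9.9341 15.0358 20.4660] v=[-3.9673 5.4040 3.0690 -4.5055]
Step 6: x=[4.1824 10.4638 15.3558 19.9982] v=[-3.8194 5.2968 3.2004 -4.6776]
Step 7: x=[3.8517 10.9379 15.6659 19.5447] v=[-3.3068 4.7410 3.1006 -4.5346]

Answer: 3.8517 10.9379 15.6659 19.5447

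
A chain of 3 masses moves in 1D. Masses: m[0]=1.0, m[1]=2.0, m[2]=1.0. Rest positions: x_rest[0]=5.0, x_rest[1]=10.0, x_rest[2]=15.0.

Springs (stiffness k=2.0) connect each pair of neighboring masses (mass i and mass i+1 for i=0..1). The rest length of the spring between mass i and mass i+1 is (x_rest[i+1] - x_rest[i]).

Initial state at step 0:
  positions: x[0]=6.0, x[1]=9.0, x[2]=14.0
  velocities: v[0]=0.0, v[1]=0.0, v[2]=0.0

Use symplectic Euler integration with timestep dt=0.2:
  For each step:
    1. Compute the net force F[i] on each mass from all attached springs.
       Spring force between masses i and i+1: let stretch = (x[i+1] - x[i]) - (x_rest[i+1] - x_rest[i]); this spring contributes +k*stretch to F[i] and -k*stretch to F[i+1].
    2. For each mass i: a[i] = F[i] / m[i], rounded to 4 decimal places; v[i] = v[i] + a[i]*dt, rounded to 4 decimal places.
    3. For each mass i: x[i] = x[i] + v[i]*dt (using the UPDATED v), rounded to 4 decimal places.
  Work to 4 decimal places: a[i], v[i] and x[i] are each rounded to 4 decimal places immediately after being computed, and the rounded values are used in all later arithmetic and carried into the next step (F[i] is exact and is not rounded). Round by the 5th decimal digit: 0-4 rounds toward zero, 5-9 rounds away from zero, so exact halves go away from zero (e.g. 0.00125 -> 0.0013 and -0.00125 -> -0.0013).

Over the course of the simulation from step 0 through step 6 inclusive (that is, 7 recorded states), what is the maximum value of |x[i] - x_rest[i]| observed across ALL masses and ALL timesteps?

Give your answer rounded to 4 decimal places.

Step 0: x=[6.0000 9.0000 14.0000] v=[0.0000 0.0000 0.0000]
Step 1: x=[5.8400 9.0800 14.0000] v=[-0.8000 0.4000 0.0000]
Step 2: x=[5.5392 9.2272 14.0064] v=[-1.5040 0.7360 0.0320]
Step 3: x=[5.1334 9.4180 14.0305] v=[-2.0288 0.9542 0.1203]
Step 4: x=[4.6704 9.6220 14.0856] v=[-2.3150 1.0198 0.2753]
Step 5: x=[4.2035 9.8064 14.1836] v=[-2.3344 0.9222 0.4899]
Step 6: x=[3.7849 9.9418 14.3314] v=[-2.0932 0.6771 0.7390]
Max displacement = 1.2151

Answer: 1.2151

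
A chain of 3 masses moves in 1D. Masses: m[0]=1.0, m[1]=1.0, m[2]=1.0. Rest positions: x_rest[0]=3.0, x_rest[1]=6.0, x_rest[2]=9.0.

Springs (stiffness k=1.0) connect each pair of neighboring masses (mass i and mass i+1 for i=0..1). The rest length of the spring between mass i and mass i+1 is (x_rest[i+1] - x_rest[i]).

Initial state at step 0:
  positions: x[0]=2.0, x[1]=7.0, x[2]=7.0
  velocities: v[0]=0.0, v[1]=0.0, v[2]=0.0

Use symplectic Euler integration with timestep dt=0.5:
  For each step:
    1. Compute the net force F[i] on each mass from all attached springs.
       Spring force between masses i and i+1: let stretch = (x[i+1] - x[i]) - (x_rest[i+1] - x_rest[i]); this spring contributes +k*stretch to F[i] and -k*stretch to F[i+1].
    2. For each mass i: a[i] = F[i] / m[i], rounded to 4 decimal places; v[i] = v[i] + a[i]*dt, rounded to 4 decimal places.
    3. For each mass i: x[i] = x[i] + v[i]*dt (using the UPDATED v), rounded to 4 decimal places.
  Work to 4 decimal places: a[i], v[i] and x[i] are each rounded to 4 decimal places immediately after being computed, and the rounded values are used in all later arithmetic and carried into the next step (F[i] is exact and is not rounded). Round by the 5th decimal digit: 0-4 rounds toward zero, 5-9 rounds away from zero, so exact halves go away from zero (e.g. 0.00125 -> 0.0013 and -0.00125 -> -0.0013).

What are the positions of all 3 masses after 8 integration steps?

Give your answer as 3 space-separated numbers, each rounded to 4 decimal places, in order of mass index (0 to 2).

Step 0: x=[2.0000 7.0000 7.0000] v=[0.0000 0.0000 0.0000]
Step 1: x=[2.5000 5.7500 7.7500] v=[1.0000 -2.5000 1.5000]
Step 2: x=[3.0625 4.1875 8.7500] v=[1.1250 -3.1250 2.0000]
Step 3: x=[3.1563 3.4844 9.3594] v=[0.1875 -1.4063 1.2188]
Step 4: x=[2.5821 4.1680 9.2501] v=[-1.1485 1.3672 -0.2187]
Step 5: x=[1.6543 5.7257 8.6202] v=[-1.8556 3.1153 -1.2598]
Step 6: x=[0.9944 6.9892 8.0167] v=[-1.3199 2.5269 -1.2071]
Step 7: x=[1.0832 7.0109 7.9063] v=[0.1775 0.0433 -0.2209]
Step 8: x=[1.9039 5.7745 8.3220] v=[1.6414 -2.4729 0.8314]

Answer: 1.9039 5.7745 8.3220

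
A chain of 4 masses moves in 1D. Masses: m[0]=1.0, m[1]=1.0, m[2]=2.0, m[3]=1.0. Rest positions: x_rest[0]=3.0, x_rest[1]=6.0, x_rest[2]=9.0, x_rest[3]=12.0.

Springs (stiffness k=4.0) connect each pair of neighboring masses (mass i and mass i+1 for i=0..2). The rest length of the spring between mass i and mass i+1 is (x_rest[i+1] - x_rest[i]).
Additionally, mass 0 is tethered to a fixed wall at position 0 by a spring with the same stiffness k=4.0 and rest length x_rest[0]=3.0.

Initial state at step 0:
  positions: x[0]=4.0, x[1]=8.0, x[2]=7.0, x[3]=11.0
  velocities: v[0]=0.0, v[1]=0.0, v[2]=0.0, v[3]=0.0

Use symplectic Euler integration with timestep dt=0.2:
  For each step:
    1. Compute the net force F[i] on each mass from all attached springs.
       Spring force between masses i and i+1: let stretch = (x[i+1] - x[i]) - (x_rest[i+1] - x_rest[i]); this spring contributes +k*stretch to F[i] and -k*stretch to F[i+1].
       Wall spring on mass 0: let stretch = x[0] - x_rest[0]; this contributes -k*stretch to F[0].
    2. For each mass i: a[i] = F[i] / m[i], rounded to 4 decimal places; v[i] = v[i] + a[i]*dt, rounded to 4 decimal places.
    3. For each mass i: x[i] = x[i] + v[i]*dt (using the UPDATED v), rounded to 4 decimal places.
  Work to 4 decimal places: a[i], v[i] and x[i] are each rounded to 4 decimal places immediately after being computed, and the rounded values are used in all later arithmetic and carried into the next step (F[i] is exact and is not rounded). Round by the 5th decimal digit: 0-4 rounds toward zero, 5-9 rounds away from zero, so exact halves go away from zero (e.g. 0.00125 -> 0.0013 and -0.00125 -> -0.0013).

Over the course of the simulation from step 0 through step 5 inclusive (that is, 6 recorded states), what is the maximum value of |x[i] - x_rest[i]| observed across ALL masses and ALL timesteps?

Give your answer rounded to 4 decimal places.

Answer: 2.2749

Derivation:
Step 0: x=[4.0000 8.0000 7.0000 11.0000] v=[0.0000 0.0000 0.0000 0.0000]
Step 1: x=[4.0000 7.2000 7.4000 10.8400] v=[0.0000 -4.0000 2.0000 -0.8000]
Step 2: x=[3.8720 5.9200 8.0592 10.6096] v=[-0.6400 -6.4000 3.2960 -1.1520]
Step 3: x=[3.4522 4.6546 8.7513 10.4511] v=[-2.0992 -6.3270 3.4605 -0.7923]
Step 4: x=[2.6724 3.8523 9.2516 10.5007] v=[-3.8990 -4.0116 2.5017 0.2479]
Step 5: x=[1.6538 3.7251 9.4199 10.8304] v=[-5.0930 -0.6361 0.8416 1.6486]
Max displacement = 2.2749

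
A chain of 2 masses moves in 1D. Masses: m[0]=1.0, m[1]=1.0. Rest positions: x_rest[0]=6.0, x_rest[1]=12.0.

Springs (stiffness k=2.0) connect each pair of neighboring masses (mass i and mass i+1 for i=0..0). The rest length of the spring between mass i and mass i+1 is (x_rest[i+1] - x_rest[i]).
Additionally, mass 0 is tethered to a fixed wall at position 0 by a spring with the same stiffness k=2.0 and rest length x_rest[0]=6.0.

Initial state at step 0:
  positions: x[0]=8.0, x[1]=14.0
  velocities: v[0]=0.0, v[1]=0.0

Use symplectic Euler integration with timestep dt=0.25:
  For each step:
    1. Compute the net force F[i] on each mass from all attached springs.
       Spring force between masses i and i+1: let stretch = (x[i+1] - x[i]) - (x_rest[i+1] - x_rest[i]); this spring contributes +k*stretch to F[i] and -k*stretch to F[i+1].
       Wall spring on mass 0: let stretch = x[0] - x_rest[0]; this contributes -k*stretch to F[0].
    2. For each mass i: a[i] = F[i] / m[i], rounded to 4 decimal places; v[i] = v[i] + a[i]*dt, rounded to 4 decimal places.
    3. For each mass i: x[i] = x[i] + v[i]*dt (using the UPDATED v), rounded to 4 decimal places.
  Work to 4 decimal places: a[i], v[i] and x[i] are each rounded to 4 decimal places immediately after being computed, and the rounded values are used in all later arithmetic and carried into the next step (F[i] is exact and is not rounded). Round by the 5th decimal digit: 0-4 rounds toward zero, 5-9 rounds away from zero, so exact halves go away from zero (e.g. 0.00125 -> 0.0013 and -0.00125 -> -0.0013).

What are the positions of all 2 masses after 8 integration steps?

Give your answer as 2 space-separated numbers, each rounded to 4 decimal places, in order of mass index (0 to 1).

Answer: 5.7086 11.2484

Derivation:
Step 0: x=[8.0000 14.0000] v=[0.0000 0.0000]
Step 1: x=[7.7500 14.0000] v=[-1.0000 0.0000]
Step 2: x=[7.3125 13.9688] v=[-1.7500 -0.1250]
Step 3: x=[6.7930 13.8555] v=[-2.0781 -0.4532]
Step 4: x=[6.3072 13.6094] v=[-1.9434 -0.9845]
Step 5: x=[5.9457 13.2005] v=[-1.4459 -1.6356]
Step 6: x=[5.7479 12.6348] v=[-0.7914 -2.2630]
Step 7: x=[5.6924 11.9582] v=[-0.2219 -2.7065]
Step 8: x=[5.7086 11.2484] v=[0.0648 -2.8394]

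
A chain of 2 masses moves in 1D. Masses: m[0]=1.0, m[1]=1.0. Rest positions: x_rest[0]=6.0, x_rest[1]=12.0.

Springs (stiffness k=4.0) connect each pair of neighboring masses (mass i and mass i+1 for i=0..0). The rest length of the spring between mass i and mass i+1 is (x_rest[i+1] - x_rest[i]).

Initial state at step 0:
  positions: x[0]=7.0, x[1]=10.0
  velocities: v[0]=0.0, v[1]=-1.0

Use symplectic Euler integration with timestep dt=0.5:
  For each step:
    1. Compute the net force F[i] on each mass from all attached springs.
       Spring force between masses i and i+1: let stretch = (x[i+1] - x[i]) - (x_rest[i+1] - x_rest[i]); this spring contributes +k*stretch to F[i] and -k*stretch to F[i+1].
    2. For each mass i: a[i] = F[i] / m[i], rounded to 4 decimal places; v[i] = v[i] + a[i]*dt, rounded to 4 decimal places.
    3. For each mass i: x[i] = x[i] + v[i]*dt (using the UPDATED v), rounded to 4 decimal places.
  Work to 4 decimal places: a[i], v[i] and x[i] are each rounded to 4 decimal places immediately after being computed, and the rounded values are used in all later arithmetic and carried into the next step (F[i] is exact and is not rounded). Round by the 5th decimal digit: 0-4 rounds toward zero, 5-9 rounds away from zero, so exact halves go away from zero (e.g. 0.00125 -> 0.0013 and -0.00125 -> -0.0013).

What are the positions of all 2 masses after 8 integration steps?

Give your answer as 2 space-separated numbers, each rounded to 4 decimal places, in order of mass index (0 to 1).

Step 0: x=[7.0000 10.0000] v=[0.0000 -1.0000]
Step 1: x=[4.0000 12.5000] v=[-6.0000 5.0000]
Step 2: x=[3.5000 12.5000] v=[-1.0000 0.0000]
Step 3: x=[6.0000 9.5000] v=[5.0000 -6.0000]
Step 4: x=[6.0000 9.0000] v=[0.0000 -1.0000]
Step 5: x=[3.0000 11.5000] v=[-6.0000 5.0000]
Step 6: x=[2.5000 11.5000] v=[-1.0000 0.0000]
Step 7: x=[5.0000 8.5000] v=[5.0000 -6.0000]
Step 8: x=[5.0000 8.0000] v=[0.0000 -1.0000]

Answer: 5.0000 8.0000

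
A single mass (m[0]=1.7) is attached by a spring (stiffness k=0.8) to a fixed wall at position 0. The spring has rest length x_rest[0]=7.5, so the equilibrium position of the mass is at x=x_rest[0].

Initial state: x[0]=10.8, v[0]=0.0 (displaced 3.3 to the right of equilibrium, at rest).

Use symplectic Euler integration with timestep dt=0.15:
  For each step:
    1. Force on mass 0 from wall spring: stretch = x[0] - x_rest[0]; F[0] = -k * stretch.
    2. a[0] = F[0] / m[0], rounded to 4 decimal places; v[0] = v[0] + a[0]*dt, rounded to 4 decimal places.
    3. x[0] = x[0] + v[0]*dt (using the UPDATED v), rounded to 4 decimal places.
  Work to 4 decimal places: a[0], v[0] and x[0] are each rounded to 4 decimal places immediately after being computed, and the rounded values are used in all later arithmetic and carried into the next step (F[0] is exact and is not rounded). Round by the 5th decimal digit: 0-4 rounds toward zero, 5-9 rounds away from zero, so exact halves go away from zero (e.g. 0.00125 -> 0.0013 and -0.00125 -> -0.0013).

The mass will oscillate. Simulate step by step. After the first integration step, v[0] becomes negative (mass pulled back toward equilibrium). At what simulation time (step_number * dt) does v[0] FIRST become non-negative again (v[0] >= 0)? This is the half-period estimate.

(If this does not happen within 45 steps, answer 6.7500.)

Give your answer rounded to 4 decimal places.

Answer: 4.6500

Derivation:
Step 0: x=[10.8000] v=[0.0000]
Step 1: x=[10.7651] v=[-0.2329]
Step 2: x=[10.6956] v=[-0.4634]
Step 3: x=[10.5923] v=[-0.6890]
Step 4: x=[10.4562] v=[-0.9073]
Step 5: x=[10.2888] v=[-1.1160]
Step 6: x=[10.0919] v=[-1.3129]
Step 7: x=[9.8675] v=[-1.4959]
Step 8: x=[9.6181] v=[-1.6630]
Step 9: x=[9.3462] v=[-1.8125]
Step 10: x=[9.0548] v=[-1.9428]
Step 11: x=[8.7469] v=[-2.0526]
Step 12: x=[8.4258] v=[-2.1406]
Step 13: x=[8.0949] v=[-2.2060]
Step 14: x=[7.7577] v=[-2.2480]
Step 15: x=[7.4178] v=[-2.2662]
Step 16: x=[7.0787] v=[-2.2604]
Step 17: x=[6.7441] v=[-2.2307]
Step 18: x=[6.4175] v=[-2.1773]
Step 19: x=[6.1024] v=[-2.1009]
Step 20: x=[5.8021] v=[-2.0022]
Step 21: x=[5.5197] v=[-1.8824]
Step 22: x=[5.2583] v=[-1.7426]
Step 23: x=[5.0206] v=[-1.5844]
Step 24: x=[4.8092] v=[-1.4094]
Step 25: x=[4.6263] v=[-1.2195]
Step 26: x=[4.4738] v=[-1.0167]
Step 27: x=[4.3533] v=[-0.8031]
Step 28: x=[4.2662] v=[-0.5810]
Step 29: x=[4.2133] v=[-0.3527]
Step 30: x=[4.1952] v=[-0.1207]
Step 31: x=[4.2121] v=[0.1126]
First v>=0 after going negative at step 31, time=4.6500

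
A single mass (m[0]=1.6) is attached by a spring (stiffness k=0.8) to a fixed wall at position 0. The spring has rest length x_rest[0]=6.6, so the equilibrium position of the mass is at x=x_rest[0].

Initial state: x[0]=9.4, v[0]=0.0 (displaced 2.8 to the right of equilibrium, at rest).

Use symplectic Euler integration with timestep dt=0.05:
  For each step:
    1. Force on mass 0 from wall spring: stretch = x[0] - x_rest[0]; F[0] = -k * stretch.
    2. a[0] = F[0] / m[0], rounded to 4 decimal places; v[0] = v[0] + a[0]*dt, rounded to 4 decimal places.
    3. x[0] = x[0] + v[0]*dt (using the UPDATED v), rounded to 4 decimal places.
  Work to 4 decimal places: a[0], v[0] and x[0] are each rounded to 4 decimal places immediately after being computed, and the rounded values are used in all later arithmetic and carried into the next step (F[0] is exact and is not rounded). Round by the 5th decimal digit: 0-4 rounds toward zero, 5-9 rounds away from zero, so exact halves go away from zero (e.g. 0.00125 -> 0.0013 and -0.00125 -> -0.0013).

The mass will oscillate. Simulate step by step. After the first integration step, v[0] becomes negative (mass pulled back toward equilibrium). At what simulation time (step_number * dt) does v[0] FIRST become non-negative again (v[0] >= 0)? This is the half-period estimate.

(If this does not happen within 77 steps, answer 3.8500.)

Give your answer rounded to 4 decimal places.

Step 0: x=[9.4000] v=[0.0000]
Step 1: x=[9.3965] v=[-0.0700]
Step 2: x=[9.3895] v=[-0.1399]
Step 3: x=[9.3790] v=[-0.2096]
Step 4: x=[9.3650] v=[-0.2791]
Step 5: x=[9.3476] v=[-0.3482]
Step 6: x=[9.3268] v=[-0.4169]
Step 7: x=[9.3025] v=[-0.4851]
Step 8: x=[9.2749] v=[-0.5527]
Step 9: x=[9.2439] v=[-0.6196]
Step 10: x=[9.2096] v=[-0.6857]
Step 11: x=[9.1721] v=[-0.7509]
Step 12: x=[9.1313] v=[-0.8152]
Step 13: x=[9.0874] v=[-0.8785]
Step 14: x=[9.0404] v=[-0.9407]
Step 15: x=[8.9903] v=[-1.0017]
Step 16: x=[8.9372] v=[-1.0615]
Step 17: x=[8.8812] v=[-1.1199]
Step 18: x=[8.8224] v=[-1.1769]
Step 19: x=[8.7608] v=[-1.2325]
Step 20: x=[8.6965] v=[-1.2865]
Step 21: x=[8.6296] v=[-1.3389]
Step 22: x=[8.5601] v=[-1.3896]
Step 23: x=[8.4882] v=[-1.4386]
Step 24: x=[8.4139] v=[-1.4858]
Step 25: x=[8.3373] v=[-1.5312]
Step 26: x=[8.2586] v=[-1.5746]
Step 27: x=[8.1778] v=[-1.6161]
Step 28: x=[8.0950] v=[-1.6555]
Step 29: x=[8.0104] v=[-1.6929]
Step 30: x=[7.9240] v=[-1.7282]
Step 31: x=[7.8359] v=[-1.7613]
Step 32: x=[7.7463] v=[-1.7922]
Step 33: x=[7.6553] v=[-1.8209]
Step 34: x=[7.5629] v=[-1.8473]
Step 35: x=[7.4693] v=[-1.8714]
Step 36: x=[7.3746] v=[-1.8931]
Step 37: x=[7.2790] v=[-1.9125]
Step 38: x=[7.1825] v=[-1.9295]
Step 39: x=[7.0853] v=[-1.9441]
Step 40: x=[6.9875] v=[-1.9562]
Step 41: x=[6.8892] v=[-1.9659]
Step 42: x=[6.7905] v=[-1.9731]
Step 43: x=[6.6916] v=[-1.9779]
Step 44: x=[6.5926] v=[-1.9802]
Step 45: x=[6.4936] v=[-1.9800]
Step 46: x=[6.3947] v=[-1.9773]
Step 47: x=[6.2961] v=[-1.9722]
Step 48: x=[6.1979] v=[-1.9646]
Step 49: x=[6.1002] v=[-1.9545]
Step 50: x=[6.0031] v=[-1.9420]
Step 51: x=[5.9067] v=[-1.9271]
Step 52: x=[5.8112] v=[-1.9098]
Step 53: x=[5.7167] v=[-1.8901]
Step 54: x=[5.6233] v=[-1.8680]
Step 55: x=[5.5311] v=[-1.8436]
Step 56: x=[5.4403] v=[-1.8169]
Step 57: x=[5.3509] v=[-1.7879]
Step 58: x=[5.2631] v=[-1.7567]
Step 59: x=[5.1769] v=[-1.7233]
Step 60: x=[5.0925] v=[-1.6877]
Step 61: x=[5.0100] v=[-1.6500]
Step 62: x=[4.9295] v=[-1.6103]
Step 63: x=[4.8511] v=[-1.5685]
Step 64: x=[4.7749] v=[-1.5248]
Step 65: x=[4.7009] v=[-1.4792]
Step 66: x=[4.6293] v=[-1.4317]
Step 67: x=[4.5602] v=[-1.3824]
Step 68: x=[4.4936] v=[-1.3314]
Step 69: x=[4.4297] v=[-1.2787]
Step 70: x=[4.3685] v=[-1.2244]
Step 71: x=[4.3101] v=[-1.1686]
Step 72: x=[4.2545] v=[-1.1114]
Step 73: x=[4.2019] v=[-1.0528]
Step 74: x=[4.1523] v=[-0.9928]
Step 75: x=[4.1057] v=[-0.9316]
Step 76: x=[4.0622] v=[-0.8692]
Step 77: x=[4.0219] v=[-0.8058]
v[0] did not become non-negative within 77 steps; using fallback time=3.8500

Answer: 3.8500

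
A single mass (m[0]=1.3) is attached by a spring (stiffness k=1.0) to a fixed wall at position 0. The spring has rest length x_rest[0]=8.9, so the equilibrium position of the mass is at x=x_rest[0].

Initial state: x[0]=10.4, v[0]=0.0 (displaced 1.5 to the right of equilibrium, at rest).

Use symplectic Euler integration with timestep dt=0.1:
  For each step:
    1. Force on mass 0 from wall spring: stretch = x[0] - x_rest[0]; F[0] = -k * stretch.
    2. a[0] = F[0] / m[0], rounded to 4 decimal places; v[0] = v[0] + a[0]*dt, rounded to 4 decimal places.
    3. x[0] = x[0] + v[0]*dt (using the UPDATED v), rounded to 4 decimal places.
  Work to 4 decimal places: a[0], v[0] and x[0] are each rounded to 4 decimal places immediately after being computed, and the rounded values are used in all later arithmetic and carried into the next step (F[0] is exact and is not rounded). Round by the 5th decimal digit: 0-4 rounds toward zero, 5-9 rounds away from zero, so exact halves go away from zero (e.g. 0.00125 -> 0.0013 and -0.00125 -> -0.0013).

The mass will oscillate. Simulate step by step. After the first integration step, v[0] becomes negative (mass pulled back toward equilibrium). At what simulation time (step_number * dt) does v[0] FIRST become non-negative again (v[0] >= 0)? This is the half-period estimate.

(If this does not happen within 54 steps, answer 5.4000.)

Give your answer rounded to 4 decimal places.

Step 0: x=[10.4000] v=[0.0000]
Step 1: x=[10.3885] v=[-0.1154]
Step 2: x=[10.3655] v=[-0.2299]
Step 3: x=[10.3312] v=[-0.3426]
Step 4: x=[10.2859] v=[-0.4527]
Step 5: x=[10.2300] v=[-0.5593]
Step 6: x=[10.1638] v=[-0.6616]
Step 7: x=[10.0879] v=[-0.7588]
Step 8: x=[10.0029] v=[-0.8502]
Step 9: x=[9.9094] v=[-0.9350]
Step 10: x=[9.8081] v=[-1.0127]
Step 11: x=[9.6998] v=[-1.0826]
Step 12: x=[9.5854] v=[-1.1441]
Step 13: x=[9.4657] v=[-1.1968]
Step 14: x=[9.3417] v=[-1.2403]
Step 15: x=[9.2143] v=[-1.2743]
Step 16: x=[9.0845] v=[-1.2985]
Step 17: x=[8.9532] v=[-1.3127]
Step 18: x=[8.8215] v=[-1.3168]
Step 19: x=[8.6904] v=[-1.3108]
Step 20: x=[8.5609] v=[-1.2947]
Step 21: x=[8.4340] v=[-1.2686]
Step 22: x=[8.3107] v=[-1.2328]
Step 23: x=[8.1920] v=[-1.1875]
Step 24: x=[8.0787] v=[-1.1330]
Step 25: x=[7.9717] v=[-1.0698]
Step 26: x=[7.8719] v=[-0.9984]
Step 27: x=[7.7800] v=[-0.9193]
Step 28: x=[7.6967] v=[-0.8332]
Step 29: x=[7.6226] v=[-0.7406]
Step 30: x=[7.5584] v=[-0.6423]
Step 31: x=[7.5045] v=[-0.5391]
Step 32: x=[7.4613] v=[-0.4318]
Step 33: x=[7.4292] v=[-0.3211]
Step 34: x=[7.4084] v=[-0.2080]
Step 35: x=[7.3991] v=[-0.0933]
Step 36: x=[7.4013] v=[0.0222]
First v>=0 after going negative at step 36, time=3.6000

Answer: 3.6000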